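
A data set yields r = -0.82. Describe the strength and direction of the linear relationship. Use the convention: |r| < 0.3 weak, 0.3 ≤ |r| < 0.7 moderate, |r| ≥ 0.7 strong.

r = -0.82 < 0 so the relationship is negative.
|r| = 0.82, which falls in the strong range.

strong negative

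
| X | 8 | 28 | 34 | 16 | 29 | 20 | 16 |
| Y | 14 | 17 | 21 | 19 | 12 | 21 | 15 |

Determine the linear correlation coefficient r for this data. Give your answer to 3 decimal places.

0.244

n = 7, ΣX = 151, ΣY = 119, ΣX² = 3757, ΣY² = 2097, ΣXY = 2614
nΣXY − ΣXΣY = 18298 − 17969 = 329
nΣX² − (ΣX)² = 26299 − 22801 = 3498; nΣY² − (ΣY)² = 14679 − 14161 = 518
r = 329 / √(3498 × 518) = 329 / 1346.0921 ≈ 0.244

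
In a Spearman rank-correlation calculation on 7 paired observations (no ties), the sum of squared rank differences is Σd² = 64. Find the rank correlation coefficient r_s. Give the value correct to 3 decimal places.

ρ = 1 − 6Σd² / [n(n²−1)] = 1 − 6×64 / (7×48)
  = 1 − 384/336 = 1 − 1.1429 ≈ -0.143

-0.143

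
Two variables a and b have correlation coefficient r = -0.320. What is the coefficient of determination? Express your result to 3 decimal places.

0.102

r² = (-0.320)² = 0.102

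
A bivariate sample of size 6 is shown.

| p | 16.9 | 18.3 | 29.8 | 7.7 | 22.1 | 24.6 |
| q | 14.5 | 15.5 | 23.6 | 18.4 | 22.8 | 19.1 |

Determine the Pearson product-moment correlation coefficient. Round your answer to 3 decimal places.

n = 6, Σp = 119.4, Σq = 113.9, Σp² = 2661.4, Σq² = 2230.67, Σpq = 2347.4
nΣpq − ΣpΣq = 14084.4 − 13599.66 = 484.74
nΣp² − (Σp)² = 15968.4 − 14256.36 = 1712.04; nΣq² − (Σq)² = 13384.02 − 12973.21 = 410.81
r = 484.74 / √(1712.04 × 410.81) = 484.74 / 838.6436 ≈ 0.578

0.578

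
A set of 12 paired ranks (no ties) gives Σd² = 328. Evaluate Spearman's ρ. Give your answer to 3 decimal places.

ρ = 1 − 6Σd² / [n(n²−1)] = 1 − 6×328 / (12×143)
  = 1 − 1968/1716 = 1 − 1.1469 ≈ -0.147

-0.147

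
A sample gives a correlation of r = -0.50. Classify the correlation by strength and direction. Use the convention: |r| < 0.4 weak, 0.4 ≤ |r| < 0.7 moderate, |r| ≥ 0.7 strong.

moderate negative

r = -0.50 < 0 so the relationship is negative.
|r| = 0.50, which falls in the moderate range.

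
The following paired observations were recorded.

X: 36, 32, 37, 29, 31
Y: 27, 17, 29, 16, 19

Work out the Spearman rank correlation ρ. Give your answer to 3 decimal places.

0.900

Rank X: 4, 3, 5, 1, 2
Rank Y: 4, 2, 5, 1, 3
d = rank(X) − rank(Y): 0, 1, 0, 0, -1; Σd² = 2
ρ = 1 − 6Σd² / [n(n²−1)] = 1 − 6×2 / (5×24) = 1 − 12/120 ≈ 0.900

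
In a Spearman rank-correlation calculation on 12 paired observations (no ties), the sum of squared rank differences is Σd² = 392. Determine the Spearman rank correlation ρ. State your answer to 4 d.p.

-0.3706

ρ = 1 − 6Σd² / [n(n²−1)] = 1 − 6×392 / (12×143)
  = 1 − 2352/1716 = 1 − 1.37063 ≈ -0.3706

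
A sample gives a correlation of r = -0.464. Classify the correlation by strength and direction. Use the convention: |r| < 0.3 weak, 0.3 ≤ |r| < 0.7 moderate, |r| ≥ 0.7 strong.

moderate negative

r = -0.464 < 0 so the relationship is negative.
|r| = 0.464, which falls in the moderate range.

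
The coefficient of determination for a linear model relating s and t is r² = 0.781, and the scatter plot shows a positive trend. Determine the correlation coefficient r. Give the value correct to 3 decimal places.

|r| = √0.781 = 0.884
The association is positive, so r = 0.884.

0.884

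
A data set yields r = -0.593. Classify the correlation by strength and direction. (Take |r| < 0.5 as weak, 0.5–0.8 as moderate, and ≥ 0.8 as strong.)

moderate negative

r = -0.593 < 0 so the relationship is negative.
|r| = 0.593, which falls in the moderate range.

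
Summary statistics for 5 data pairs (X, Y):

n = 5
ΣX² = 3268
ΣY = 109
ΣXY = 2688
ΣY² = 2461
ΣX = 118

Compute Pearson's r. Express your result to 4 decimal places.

0.5711

r = (nΣXY − ΣXΣY) / √[(nΣX² − (ΣX)²)(nΣY² − (ΣY)²)]
Numerator: 5×2688 − 118×109 = 578
Denominator: √[(16340 − 13924)(12305 − 11881)] = √[2416 × 424] = 1012.1186
r = 578 / 1012.1186 ≈ 0.5711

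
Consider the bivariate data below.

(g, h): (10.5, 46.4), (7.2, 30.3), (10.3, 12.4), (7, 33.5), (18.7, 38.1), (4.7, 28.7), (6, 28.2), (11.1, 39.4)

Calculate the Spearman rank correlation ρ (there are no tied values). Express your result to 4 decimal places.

0.6190

Rank g: 6, 4, 5, 3, 8, 1, 2, 7
Rank h: 8, 4, 1, 5, 6, 3, 2, 7
d = rank(g) − rank(h): -2, 0, 4, -2, 2, -2, 0, 0; Σd² = 32
ρ = 1 − 6Σd² / [n(n²−1)] = 1 − 6×32 / (8×63) = 1 − 192/504 ≈ 0.6190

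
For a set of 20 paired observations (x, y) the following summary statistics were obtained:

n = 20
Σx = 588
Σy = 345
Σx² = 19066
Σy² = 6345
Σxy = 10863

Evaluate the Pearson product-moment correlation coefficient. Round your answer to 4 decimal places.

r = (nΣxy − ΣxΣy) / √[(nΣx² − (Σx)²)(nΣy² − (Σy)²)]
Numerator: 20×10863 − 588×345 = 14400
Denominator: √[(381320 − 345744)(126900 − 119025)] = √[35576 × 7875] = 16738.0106
r = 14400 / 16738.0106 ≈ 0.8603

0.8603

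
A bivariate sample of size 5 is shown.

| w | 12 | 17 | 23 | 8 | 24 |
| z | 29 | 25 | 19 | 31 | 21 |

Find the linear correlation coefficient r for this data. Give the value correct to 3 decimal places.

n = 5, Σw = 84, Σz = 125, Σw² = 1602, Σz² = 3229, Σwz = 1962
nΣwz − ΣwΣz = 9810 − 10500 = -690
nΣw² − (Σw)² = 8010 − 7056 = 954; nΣz² − (Σz)² = 16145 − 15625 = 520
r = -690 / √(954 × 520) = -690 / 704.3295 ≈ -0.980

-0.980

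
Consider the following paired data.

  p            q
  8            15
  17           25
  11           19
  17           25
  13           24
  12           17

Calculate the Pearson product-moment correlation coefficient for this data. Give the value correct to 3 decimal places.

0.903

n = 6, Σp = 78, Σq = 125, Σp² = 1076, Σq² = 2701, Σpq = 1695
nΣpq − ΣpΣq = 10170 − 9750 = 420
nΣp² − (Σp)² = 6456 − 6084 = 372; nΣq² − (Σq)² = 16206 − 15625 = 581
r = 420 / √(372 × 581) = 420 / 464.9000 ≈ 0.903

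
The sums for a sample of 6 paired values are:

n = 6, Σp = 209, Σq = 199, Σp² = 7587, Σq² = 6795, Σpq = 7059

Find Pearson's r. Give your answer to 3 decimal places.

r = (nΣpq − ΣpΣq) / √[(nΣp² − (Σp)²)(nΣq² − (Σq)²)]
Numerator: 6×7059 − 209×199 = 763
Denominator: √[(45522 − 43681)(40770 − 39601)] = √[1841 × 1169] = 1467.0136
r = 763 / 1467.0136 ≈ 0.520

0.520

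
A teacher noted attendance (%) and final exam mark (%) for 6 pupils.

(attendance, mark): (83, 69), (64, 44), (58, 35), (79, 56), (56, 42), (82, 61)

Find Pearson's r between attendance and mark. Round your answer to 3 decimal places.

n = 6, Σx = 422, Σy = 307, Σx² = 30450, Σy² = 16543, Σxy = 22351
nΣxy − ΣxΣy = 134106 − 129554 = 4552
nΣx² − (Σx)² = 182700 − 178084 = 4616; nΣy² − (Σy)² = 99258 − 94249 = 5009
r = 4552 / √(4616 × 5009) = 4552 / 4808.4867 ≈ 0.947

0.947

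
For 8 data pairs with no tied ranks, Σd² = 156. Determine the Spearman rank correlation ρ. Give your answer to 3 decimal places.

ρ = 1 − 6Σd² / [n(n²−1)] = 1 − 6×156 / (8×63)
  = 1 − 936/504 = 1 − 1.8571 ≈ -0.857

-0.857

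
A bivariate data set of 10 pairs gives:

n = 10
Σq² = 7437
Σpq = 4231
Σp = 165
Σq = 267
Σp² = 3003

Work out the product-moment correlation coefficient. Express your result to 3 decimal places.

r = (nΣpq − ΣpΣq) / √[(nΣp² − (Σp)²)(nΣq² − (Σq)²)]
Numerator: 10×4231 − 165×267 = -1745
Denominator: √[(30030 − 27225)(74370 − 71289)] = √[2805 × 3081] = 2939.7627
r = -1745 / 2939.7627 ≈ -0.594

-0.594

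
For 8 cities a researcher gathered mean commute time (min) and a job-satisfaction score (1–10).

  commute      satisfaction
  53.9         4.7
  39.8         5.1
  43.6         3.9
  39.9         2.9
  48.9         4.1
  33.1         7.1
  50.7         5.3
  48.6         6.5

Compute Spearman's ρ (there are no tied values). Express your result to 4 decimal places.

Rank commute: 8, 2, 4, 3, 6, 1, 7, 5
Rank satisfaction: 4, 5, 2, 1, 3, 8, 6, 7
d = rank(commute) − rank(satisfaction): 4, -3, 2, 2, 3, -7, 1, -2; Σd² = 96
ρ = 1 − 6Σd² / [n(n²−1)] = 1 − 6×96 / (8×63) = 1 − 576/504 ≈ -0.1429

-0.1429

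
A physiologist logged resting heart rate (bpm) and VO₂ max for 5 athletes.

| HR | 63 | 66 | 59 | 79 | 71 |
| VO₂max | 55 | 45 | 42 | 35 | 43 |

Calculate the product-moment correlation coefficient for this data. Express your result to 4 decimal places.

-0.6321

n = 5, Σx = 338, Σy = 220, Σx² = 23088, Σy² = 9888, Σxy = 14731
nΣxy − ΣxΣy = 73655 − 74360 = -705
nΣx² − (Σx)² = 115440 − 114244 = 1196; nΣy² − (Σy)² = 49440 − 48400 = 1040
r = -705 / √(1196 × 1040) = -705 / 1115.2758 ≈ -0.6321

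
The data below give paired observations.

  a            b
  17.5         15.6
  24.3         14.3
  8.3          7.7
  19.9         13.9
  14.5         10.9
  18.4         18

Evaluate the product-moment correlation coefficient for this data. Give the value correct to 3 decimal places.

0.729

n = 6, Σa = 102.9, Σb = 80.4, Σa² = 1910.45, Σb² = 1143.16, Σab = 1450.26
nΣab − ΣaΣb = 8701.56 − 8273.16 = 428.4
nΣa² − (Σa)² = 11462.7 − 10588.41 = 874.29; nΣb² − (Σb)² = 6858.96 − 6464.16 = 394.8
r = 428.4 / √(874.29 × 394.8) = 428.4 / 587.5114 ≈ 0.729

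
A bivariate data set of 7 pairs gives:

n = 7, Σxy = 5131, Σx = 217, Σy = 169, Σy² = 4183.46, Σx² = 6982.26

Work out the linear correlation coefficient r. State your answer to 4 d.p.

-0.6650

r = (nΣxy − ΣxΣy) / √[(nΣx² − (Σx)²)(nΣy² − (Σy)²)]
Numerator: 7×5131 − 217×169 = -756
Denominator: √[(48875.82 − 47089)(29284.22 − 28561)] = √[1786.82 × 723.22] = 1136.7779
r = -756 / 1136.7779 ≈ -0.6650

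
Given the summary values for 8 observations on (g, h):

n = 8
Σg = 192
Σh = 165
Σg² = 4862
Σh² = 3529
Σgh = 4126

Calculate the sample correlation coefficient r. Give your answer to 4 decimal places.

r = (nΣgh − ΣgΣh) / √[(nΣg² − (Σg)²)(nΣh² − (Σh)²)]
Numerator: 8×4126 − 192×165 = 1328
Denominator: √[(38896 − 36864)(28232 − 27225)] = √[2032 × 1007] = 1430.4629
r = 1328 / 1430.4629 ≈ 0.9284

0.9284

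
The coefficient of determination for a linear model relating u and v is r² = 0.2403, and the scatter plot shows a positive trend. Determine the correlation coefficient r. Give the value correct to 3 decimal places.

|r| = √0.2403 = 0.490
The association is positive, so r = 0.490.

0.490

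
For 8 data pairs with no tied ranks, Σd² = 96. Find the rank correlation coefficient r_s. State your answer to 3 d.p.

ρ = 1 − 6Σd² / [n(n²−1)] = 1 − 6×96 / (8×63)
  = 1 − 576/504 = 1 − 1.1429 ≈ -0.143

-0.143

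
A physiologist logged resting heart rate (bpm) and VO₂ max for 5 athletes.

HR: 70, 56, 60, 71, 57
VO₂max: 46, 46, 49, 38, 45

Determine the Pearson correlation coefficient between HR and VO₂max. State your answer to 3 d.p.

n = 5, Σx = 314, Σy = 224, Σx² = 19926, Σy² = 10102, Σxy = 13999
nΣxy − ΣxΣy = 69995 − 70336 = -341
nΣx² − (Σx)² = 99630 − 98596 = 1034; nΣy² − (Σy)² = 50510 − 50176 = 334
r = -341 / √(1034 × 334) = -341 / 587.6700 ≈ -0.580

-0.580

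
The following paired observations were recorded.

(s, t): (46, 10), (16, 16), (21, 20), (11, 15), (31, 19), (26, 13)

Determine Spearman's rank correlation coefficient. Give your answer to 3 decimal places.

-0.314

Rank s: 6, 2, 3, 1, 5, 4
Rank t: 1, 4, 6, 3, 5, 2
d = rank(s) − rank(t): 5, -2, -3, -2, 0, 2; Σd² = 46
ρ = 1 − 6Σd² / [n(n²−1)] = 1 − 6×46 / (6×35) = 1 − 276/210 ≈ -0.314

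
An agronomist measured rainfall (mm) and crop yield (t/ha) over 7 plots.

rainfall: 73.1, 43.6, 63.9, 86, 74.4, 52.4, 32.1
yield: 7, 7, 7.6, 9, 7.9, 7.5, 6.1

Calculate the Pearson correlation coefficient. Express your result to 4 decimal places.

n = 7, Σx = 425.5, Σy = 52.1, Σx² = 28035.31, Σy² = 392.63, Σxy = 3253.11
nΣxy − ΣxΣy = 22771.77 − 22168.55 = 603.22
nΣx² − (Σx)² = 196247.17 − 181050.25 = 15196.92; nΣy² − (Σy)² = 2748.41 − 2714.41 = 34
r = 603.22 / √(15196.92 × 34) = 603.22 / 718.8152 ≈ 0.8392

0.8392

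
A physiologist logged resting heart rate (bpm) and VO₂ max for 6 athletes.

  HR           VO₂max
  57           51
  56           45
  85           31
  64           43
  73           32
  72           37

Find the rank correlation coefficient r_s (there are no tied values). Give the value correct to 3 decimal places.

-0.943

Rank HR: 2, 1, 6, 3, 5, 4
Rank VO₂max: 6, 5, 1, 4, 2, 3
d = rank(HR) − rank(VO₂max): -4, -4, 5, -1, 3, 1; Σd² = 68
ρ = 1 − 6Σd² / [n(n²−1)] = 1 − 6×68 / (6×35) = 1 − 408/210 ≈ -0.943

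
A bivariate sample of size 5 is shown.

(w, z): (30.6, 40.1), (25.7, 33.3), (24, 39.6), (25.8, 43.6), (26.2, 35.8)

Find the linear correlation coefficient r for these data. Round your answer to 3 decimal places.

0.132

n = 5, Σw = 132.3, Σz = 192.4, Σw² = 3524.93, Σz² = 7467.66, Σwz = 5096.11
nΣwz − ΣwΣz = 25480.55 − 25454.52 = 26.03
nΣw² − (Σw)² = 17624.65 − 17503.29 = 121.36; nΣz² − (Σz)² = 37338.3 − 37017.76 = 320.54
r = 26.03 / √(121.36 × 320.54) = 26.03 / 197.2327 ≈ 0.132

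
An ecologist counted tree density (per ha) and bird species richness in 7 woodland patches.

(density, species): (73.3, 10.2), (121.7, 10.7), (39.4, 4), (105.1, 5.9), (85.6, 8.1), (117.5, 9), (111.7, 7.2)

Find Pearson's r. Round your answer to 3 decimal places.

0.550

n = 7, Σx = 654.3, Σy = 55.1, Σx² = 66392.65, Σy² = 467.79, Σxy = 5382.64
nΣxy − ΣxΣy = 37678.48 − 36051.93 = 1626.55
nΣx² − (Σx)² = 464748.55 − 428108.49 = 36640.06; nΣy² − (Σy)² = 3274.53 − 3036.01 = 238.52
r = 1626.55 / √(36640.06 × 238.52) = 1626.55 / 2956.2454 ≈ 0.550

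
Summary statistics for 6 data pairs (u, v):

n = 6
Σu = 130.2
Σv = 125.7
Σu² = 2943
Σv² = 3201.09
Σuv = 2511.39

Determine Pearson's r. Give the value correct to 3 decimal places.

r = (nΣuv − ΣuΣv) / √[(nΣu² − (Σu)²)(nΣv² − (Σv)²)]
Numerator: 6×2511.39 − 130.2×125.7 = -1297.8
Denominator: √[(17658 − 16952.04)(19206.54 − 15800.49)] = √[705.96 × 3406.05] = 1550.6563
r = -1297.8 / 1550.6563 ≈ -0.837

-0.837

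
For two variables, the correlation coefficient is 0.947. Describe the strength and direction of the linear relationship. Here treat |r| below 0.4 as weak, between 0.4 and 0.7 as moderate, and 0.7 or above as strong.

r = 0.947 > 0 so the relationship is positive.
|r| = 0.947, which falls in the strong range.

strong positive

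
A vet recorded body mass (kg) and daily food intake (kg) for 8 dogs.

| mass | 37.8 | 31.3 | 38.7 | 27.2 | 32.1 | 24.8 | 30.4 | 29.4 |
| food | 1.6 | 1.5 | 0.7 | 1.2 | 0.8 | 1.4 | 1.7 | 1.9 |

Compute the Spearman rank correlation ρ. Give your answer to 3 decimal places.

-0.310

Rank mass: 7, 5, 8, 2, 6, 1, 4, 3
Rank food: 6, 5, 1, 3, 2, 4, 7, 8
d = rank(mass) − rank(food): 1, 0, 7, -1, 4, -3, -3, -5; Σd² = 110
ρ = 1 − 6Σd² / [n(n²−1)] = 1 − 6×110 / (8×63) = 1 − 660/504 ≈ -0.310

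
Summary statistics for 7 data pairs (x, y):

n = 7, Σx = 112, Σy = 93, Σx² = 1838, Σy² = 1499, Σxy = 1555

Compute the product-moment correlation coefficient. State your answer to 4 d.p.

0.6086

r = (nΣxy − ΣxΣy) / √[(nΣx² − (Σx)²)(nΣy² − (Σy)²)]
Numerator: 7×1555 − 112×93 = 469
Denominator: √[(12866 − 12544)(10493 − 8649)] = √[322 × 1844] = 770.5634
r = 469 / 770.5634 ≈ 0.6086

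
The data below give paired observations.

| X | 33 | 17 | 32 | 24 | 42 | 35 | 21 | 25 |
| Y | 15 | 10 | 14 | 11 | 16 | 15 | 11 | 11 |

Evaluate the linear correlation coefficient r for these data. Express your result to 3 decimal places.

0.966

n = 8, ΣX = 229, ΣY = 103, ΣX² = 7033, ΣY² = 1365, ΣXY = 3080
nΣXY − ΣXΣY = 24640 − 23587 = 1053
nΣX² − (ΣX)² = 56264 − 52441 = 3823; nΣY² − (ΣY)² = 10920 − 10609 = 311
r = 1053 / √(3823 × 311) = 1053 / 1090.3912 ≈ 0.966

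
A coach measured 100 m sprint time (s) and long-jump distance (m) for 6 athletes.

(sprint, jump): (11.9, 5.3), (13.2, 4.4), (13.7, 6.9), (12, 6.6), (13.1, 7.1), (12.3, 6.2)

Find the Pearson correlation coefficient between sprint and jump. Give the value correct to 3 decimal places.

n = 6, Σx = 76.2, Σy = 36.5, Σx² = 970.44, Σy² = 227.47, Σxy = 464.15
nΣxy − ΣxΣy = 2784.9 − 2781.3 = 3.6
nΣx² − (Σx)² = 5822.64 − 5806.44 = 16.2; nΣy² − (Σy)² = 1364.82 − 1332.25 = 32.57
r = 3.6 / √(16.2 × 32.57) = 3.6 / 22.9703 ≈ 0.157

0.157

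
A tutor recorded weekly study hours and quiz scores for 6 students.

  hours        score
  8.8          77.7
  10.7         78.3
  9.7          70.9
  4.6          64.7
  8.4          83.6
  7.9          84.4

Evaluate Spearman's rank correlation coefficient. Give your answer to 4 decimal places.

0.0286

Rank hours: 4, 6, 5, 1, 3, 2
Rank score: 3, 4, 2, 1, 5, 6
d = rank(hours) − rank(score): 1, 2, 3, 0, -2, -4; Σd² = 34
ρ = 1 − 6Σd² / [n(n²−1)] = 1 − 6×34 / (6×35) = 1 − 204/210 ≈ 0.0286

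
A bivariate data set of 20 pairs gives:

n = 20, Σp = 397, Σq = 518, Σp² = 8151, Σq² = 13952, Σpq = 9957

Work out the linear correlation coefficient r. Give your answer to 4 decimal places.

r = (nΣpq − ΣpΣq) / √[(nΣp² − (Σp)²)(nΣq² − (Σq)²)]
Numerator: 20×9957 − 397×518 = -6506
Denominator: √[(163020 − 157609)(279040 − 268324)] = √[5411 × 10716] = 7614.7407
r = -6506 / 7614.7407 ≈ -0.8544

-0.8544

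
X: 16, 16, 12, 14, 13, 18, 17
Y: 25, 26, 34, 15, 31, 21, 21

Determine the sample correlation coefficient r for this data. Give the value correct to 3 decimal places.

-0.562

n = 7, ΣX = 106, ΣY = 173, ΣX² = 1634, ΣY² = 4525, ΣXY = 2572
nΣXY − ΣXΣY = 18004 − 18338 = -334
nΣX² − (ΣX)² = 11438 − 11236 = 202; nΣY² − (ΣY)² = 31675 − 29929 = 1746
r = -334 / √(202 × 1746) = -334 / 593.8788 ≈ -0.562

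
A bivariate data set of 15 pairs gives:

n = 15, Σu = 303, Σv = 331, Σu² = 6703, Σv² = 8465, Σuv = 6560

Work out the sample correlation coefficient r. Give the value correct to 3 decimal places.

r = (nΣuv − ΣuΣv) / √[(nΣu² − (Σu)²)(nΣv² − (Σv)²)]
Numerator: 15×6560 − 303×331 = -1893
Denominator: √[(100545 − 91809)(126975 − 109561)] = √[8736 × 17414] = 12334.0465
r = -1893 / 12334.0465 ≈ -0.153

-0.153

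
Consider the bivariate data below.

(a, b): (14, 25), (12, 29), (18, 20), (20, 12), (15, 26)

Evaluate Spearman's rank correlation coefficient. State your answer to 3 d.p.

-0.900

Rank a: 2, 1, 4, 5, 3
Rank b: 3, 5, 2, 1, 4
d = rank(a) − rank(b): -1, -4, 2, 4, -1; Σd² = 38
ρ = 1 − 6Σd² / [n(n²−1)] = 1 − 6×38 / (5×24) = 1 − 228/120 ≈ -0.900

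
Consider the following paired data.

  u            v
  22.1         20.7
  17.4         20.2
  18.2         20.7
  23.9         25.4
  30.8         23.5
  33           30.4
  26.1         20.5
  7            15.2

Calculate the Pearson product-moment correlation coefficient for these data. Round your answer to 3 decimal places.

0.855

n = 8, Σu = 178.5, Σv = 176.6, Σu² = 4461.47, Σv² = 4037.88, Σuv = 4161.2
nΣuv − ΣuΣv = 33289.6 − 31523.1 = 1766.5
nΣu² − (Σu)² = 35691.76 − 31862.25 = 3829.51; nΣv² − (Σv)² = 32303.04 − 31187.56 = 1115.48
r = 1766.5 / √(3829.51 × 1115.48) = 1766.5 / 2066.8193 ≈ 0.855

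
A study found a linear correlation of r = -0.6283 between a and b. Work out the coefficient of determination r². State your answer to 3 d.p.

0.395

r² = (-0.6283)² = 0.395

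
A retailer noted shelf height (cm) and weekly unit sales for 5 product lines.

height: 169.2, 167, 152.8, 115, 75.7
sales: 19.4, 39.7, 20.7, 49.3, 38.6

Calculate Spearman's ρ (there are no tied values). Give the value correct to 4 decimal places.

-0.5000

Rank height: 5, 4, 3, 2, 1
Rank sales: 1, 4, 2, 5, 3
d = rank(height) − rank(sales): 4, 0, 1, -3, -2; Σd² = 30
ρ = 1 − 6Σd² / [n(n²−1)] = 1 − 6×30 / (5×24) = 1 − 180/120 ≈ -0.5000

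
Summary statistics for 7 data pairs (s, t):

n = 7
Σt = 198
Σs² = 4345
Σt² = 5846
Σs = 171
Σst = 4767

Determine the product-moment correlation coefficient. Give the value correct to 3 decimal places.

-0.344

r = (nΣst − ΣsΣt) / √[(nΣs² − (Σs)²)(nΣt² − (Σt)²)]
Numerator: 7×4767 − 171×198 = -489
Denominator: √[(30415 − 29241)(40922 − 39204)] = √[1174 × 1718] = 1420.1873
r = -489 / 1420.1873 ≈ -0.344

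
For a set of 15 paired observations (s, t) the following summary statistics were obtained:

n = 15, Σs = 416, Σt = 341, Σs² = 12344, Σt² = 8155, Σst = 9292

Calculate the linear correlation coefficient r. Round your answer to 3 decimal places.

-0.289

r = (nΣst − ΣsΣt) / √[(nΣs² − (Σs)²)(nΣt² − (Σt)²)]
Numerator: 15×9292 − 416×341 = -2476
Denominator: √[(185160 − 173056)(122325 − 116281)] = √[12104 × 6044] = 8553.1618
r = -2476 / 8553.1618 ≈ -0.289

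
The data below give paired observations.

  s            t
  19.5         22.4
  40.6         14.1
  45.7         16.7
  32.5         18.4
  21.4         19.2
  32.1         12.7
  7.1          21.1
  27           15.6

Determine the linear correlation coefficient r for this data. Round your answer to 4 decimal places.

n = 8, Σs = 225.9, Σt = 140.2, Σs² = 7441.13, Σt² = 2536.52, Σst = 3760.01
nΣst − ΣsΣt = 30080.08 − 31671.18 = -1591.1
nΣs² − (Σs)² = 59529.04 − 51030.81 = 8498.23; nΣt² − (Σt)² = 20292.16 − 19656.04 = 636.12
r = -1591.1 / √(8498.23 × 636.12) = -1591.1 / 2325.0579 ≈ -0.6843

-0.6843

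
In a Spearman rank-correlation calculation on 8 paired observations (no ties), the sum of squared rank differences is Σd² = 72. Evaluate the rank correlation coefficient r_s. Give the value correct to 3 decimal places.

0.143

ρ = 1 − 6Σd² / [n(n²−1)] = 1 − 6×72 / (8×63)
  = 1 − 432/504 = 1 − 0.8571 ≈ 0.143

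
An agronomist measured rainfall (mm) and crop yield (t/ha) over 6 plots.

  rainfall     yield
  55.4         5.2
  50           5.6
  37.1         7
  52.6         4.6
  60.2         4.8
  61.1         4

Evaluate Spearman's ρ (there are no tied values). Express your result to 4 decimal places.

Rank rainfall: 4, 2, 1, 3, 5, 6
Rank yield: 4, 5, 6, 2, 3, 1
d = rank(rainfall) − rank(yield): 0, -3, -5, 1, 2, 5; Σd² = 64
ρ = 1 − 6Σd² / [n(n²−1)] = 1 − 6×64 / (6×35) = 1 − 384/210 ≈ -0.8286

-0.8286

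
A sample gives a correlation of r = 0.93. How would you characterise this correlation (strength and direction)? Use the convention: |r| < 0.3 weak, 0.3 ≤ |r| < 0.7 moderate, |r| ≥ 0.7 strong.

strong positive

r = 0.93 > 0 so the relationship is positive.
|r| = 0.93, which falls in the strong range.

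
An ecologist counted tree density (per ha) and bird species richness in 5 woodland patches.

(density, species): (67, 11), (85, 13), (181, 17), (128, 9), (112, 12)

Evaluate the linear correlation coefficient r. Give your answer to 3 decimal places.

0.594

n = 5, Σx = 573, Σy = 62, Σx² = 73403, Σy² = 804, Σxy = 7415
nΣxy − ΣxΣy = 37075 − 35526 = 1549
nΣx² − (Σx)² = 367015 − 328329 = 38686; nΣy² − (Σy)² = 4020 − 3844 = 176
r = 1549 / √(38686 × 176) = 1549 / 2609.3555 ≈ 0.594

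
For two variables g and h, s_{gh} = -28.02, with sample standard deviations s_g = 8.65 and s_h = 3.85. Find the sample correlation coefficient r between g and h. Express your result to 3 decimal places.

r = Cov(g,h) / (s_g · s_h) = -28.02 / (8.65 × 3.85)
  = -28.02 / 33.3025 ≈ -0.841

-0.841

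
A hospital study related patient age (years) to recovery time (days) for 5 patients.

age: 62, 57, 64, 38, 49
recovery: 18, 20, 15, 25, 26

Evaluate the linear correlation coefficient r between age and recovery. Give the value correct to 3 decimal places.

n = 5, Σx = 270, Σy = 104, Σx² = 15034, Σy² = 2250, Σxy = 5440
nΣxy − ΣxΣy = 27200 − 28080 = -880
nΣx² − (Σx)² = 75170 − 72900 = 2270; nΣy² − (Σy)² = 11250 − 10816 = 434
r = -880 / √(2270 × 434) = -880 / 992.5623 ≈ -0.887

-0.887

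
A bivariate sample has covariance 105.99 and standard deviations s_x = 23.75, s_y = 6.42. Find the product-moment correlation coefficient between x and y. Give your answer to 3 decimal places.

0.695

r = Cov(x,y) / (s_x · s_y) = 105.99 / (23.75 × 6.42)
  = 105.99 / 152.4750 ≈ 0.695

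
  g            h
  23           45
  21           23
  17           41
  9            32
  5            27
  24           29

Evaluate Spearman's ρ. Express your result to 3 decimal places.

0.200

Rank g: 5, 4, 3, 2, 1, 6
Rank h: 6, 1, 5, 4, 2, 3
d = rank(g) − rank(h): -1, 3, -2, -2, -1, 3; Σd² = 28
ρ = 1 − 6Σd² / [n(n²−1)] = 1 − 6×28 / (6×35) = 1 − 168/210 ≈ 0.200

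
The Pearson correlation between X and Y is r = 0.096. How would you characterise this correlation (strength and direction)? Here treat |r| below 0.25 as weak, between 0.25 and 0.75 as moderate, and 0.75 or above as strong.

r = 0.096 > 0 so the relationship is positive.
|r| = 0.096, which falls in the weak range.

weak positive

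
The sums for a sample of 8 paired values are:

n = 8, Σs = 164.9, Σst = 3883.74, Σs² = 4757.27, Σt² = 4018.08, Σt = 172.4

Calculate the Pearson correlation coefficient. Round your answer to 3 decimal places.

0.515

r = (nΣst − ΣsΣt) / √[(nΣs² − (Σs)²)(nΣt² − (Σt)²)]
Numerator: 8×3883.74 − 164.9×172.4 = 2641.16
Denominator: √[(38058.16 − 27192.01)(32144.64 − 29721.76)] = √[10866.15 × 2422.88] = 5131.0211
r = 2641.16 / 5131.0211 ≈ 0.515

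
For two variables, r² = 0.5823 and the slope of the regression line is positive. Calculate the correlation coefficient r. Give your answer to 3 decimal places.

|r| = √0.5823 = 0.763
The association is positive, so r = 0.763.

0.763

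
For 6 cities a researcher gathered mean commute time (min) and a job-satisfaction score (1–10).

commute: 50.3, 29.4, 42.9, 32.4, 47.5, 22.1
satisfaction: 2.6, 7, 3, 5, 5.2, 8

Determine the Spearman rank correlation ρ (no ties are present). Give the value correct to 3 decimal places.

-0.829

Rank commute: 6, 2, 4, 3, 5, 1
Rank satisfaction: 1, 5, 2, 3, 4, 6
d = rank(commute) − rank(satisfaction): 5, -3, 2, 0, 1, -5; Σd² = 64
ρ = 1 − 6Σd² / [n(n²−1)] = 1 − 6×64 / (6×35) = 1 − 384/210 ≈ -0.829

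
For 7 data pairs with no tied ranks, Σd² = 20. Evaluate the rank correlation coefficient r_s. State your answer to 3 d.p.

0.643

ρ = 1 − 6Σd² / [n(n²−1)] = 1 − 6×20 / (7×48)
  = 1 − 120/336 = 1 − 0.3571 ≈ 0.643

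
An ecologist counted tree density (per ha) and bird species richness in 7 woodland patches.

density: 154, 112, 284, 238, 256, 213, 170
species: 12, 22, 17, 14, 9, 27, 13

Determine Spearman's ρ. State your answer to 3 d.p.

-0.143

Rank density: 2, 1, 7, 5, 6, 4, 3
Rank species: 2, 6, 5, 4, 1, 7, 3
d = rank(density) − rank(species): 0, -5, 2, 1, 5, -3, 0; Σd² = 64
ρ = 1 − 6Σd² / [n(n²−1)] = 1 − 6×64 / (7×48) = 1 − 384/336 ≈ -0.143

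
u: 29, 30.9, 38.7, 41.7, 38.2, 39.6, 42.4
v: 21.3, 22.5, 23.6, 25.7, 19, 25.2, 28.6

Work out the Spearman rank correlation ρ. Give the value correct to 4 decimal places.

0.8929

Rank u: 1, 2, 4, 6, 3, 5, 7
Rank v: 2, 3, 4, 6, 1, 5, 7
d = rank(u) − rank(v): -1, -1, 0, 0, 2, 0, 0; Σd² = 6
ρ = 1 − 6Σd² / [n(n²−1)] = 1 − 6×6 / (7×48) = 1 − 36/336 ≈ 0.8929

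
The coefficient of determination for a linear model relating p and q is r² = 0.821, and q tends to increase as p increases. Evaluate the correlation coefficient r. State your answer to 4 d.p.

|r| = √0.821 = 0.9061
The association is positive, so r = 0.9061.

0.9061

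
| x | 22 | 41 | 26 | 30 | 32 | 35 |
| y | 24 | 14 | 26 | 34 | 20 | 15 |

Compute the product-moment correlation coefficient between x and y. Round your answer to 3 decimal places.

n = 6, Σx = 186, Σy = 133, Σx² = 5990, Σy² = 3229, Σxy = 3963
nΣxy − ΣxΣy = 23778 − 24738 = -960
nΣx² − (Σx)² = 35940 − 34596 = 1344; nΣy² − (Σy)² = 19374 − 17689 = 1685
r = -960 / √(1344 × 1685) = -960 / 1504.8721 ≈ -0.638

-0.638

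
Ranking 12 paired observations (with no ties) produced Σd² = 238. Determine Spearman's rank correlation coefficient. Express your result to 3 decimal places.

ρ = 1 − 6Σd² / [n(n²−1)] = 1 − 6×238 / (12×143)
  = 1 − 1428/1716 = 1 − 0.8322 ≈ 0.168

0.168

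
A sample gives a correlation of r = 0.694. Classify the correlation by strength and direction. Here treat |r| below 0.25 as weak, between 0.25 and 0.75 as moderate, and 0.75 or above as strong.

moderate positive

r = 0.694 > 0 so the relationship is positive.
|r| = 0.694, which falls in the moderate range.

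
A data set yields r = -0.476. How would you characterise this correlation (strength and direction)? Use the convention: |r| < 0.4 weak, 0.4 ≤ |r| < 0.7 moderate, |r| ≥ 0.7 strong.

moderate negative

r = -0.476 < 0 so the relationship is negative.
|r| = 0.476, which falls in the moderate range.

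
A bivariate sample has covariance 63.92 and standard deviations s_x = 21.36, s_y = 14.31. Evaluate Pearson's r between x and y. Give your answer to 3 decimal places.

r = Cov(x,y) / (s_x · s_y) = 63.92 / (21.36 × 14.31)
  = 63.92 / 305.6616 ≈ 0.209

0.209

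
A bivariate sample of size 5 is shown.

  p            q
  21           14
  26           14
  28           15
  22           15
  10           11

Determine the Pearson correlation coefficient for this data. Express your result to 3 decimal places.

n = 5, Σp = 107, Σq = 69, Σp² = 2485, Σq² = 963, Σpq = 1518
nΣpq − ΣpΣq = 7590 − 7383 = 207
nΣp² − (Σp)² = 12425 − 11449 = 976; nΣq² − (Σq)² = 4815 − 4761 = 54
r = 207 / √(976 × 54) = 207 / 229.5735 ≈ 0.902

0.902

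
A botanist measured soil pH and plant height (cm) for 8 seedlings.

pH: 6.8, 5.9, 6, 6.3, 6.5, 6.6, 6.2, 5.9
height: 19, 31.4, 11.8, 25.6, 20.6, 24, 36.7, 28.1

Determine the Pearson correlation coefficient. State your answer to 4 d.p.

n = 8, Σx = 50.2, Σy = 197.2, Σx² = 315.8, Σy² = 5278.42, Σxy = 1232.17
nΣxy − ΣxΣy = 9857.36 − 9899.44 = -42.08
nΣx² − (Σx)² = 2526.4 − 2520.04 = 6.36; nΣy² − (Σy)² = 42227.36 − 38887.84 = 3339.52
r = -42.08 / √(6.36 × 3339.52) = -42.08 / 145.7373 ≈ -0.2887

-0.2887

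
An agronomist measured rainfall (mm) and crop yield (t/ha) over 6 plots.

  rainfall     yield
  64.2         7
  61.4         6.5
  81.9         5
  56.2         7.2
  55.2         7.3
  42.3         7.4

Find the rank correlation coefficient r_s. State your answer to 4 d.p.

-0.9429

Rank rainfall: 5, 4, 6, 3, 2, 1
Rank yield: 3, 2, 1, 4, 5, 6
d = rank(rainfall) − rank(yield): 2, 2, 5, -1, -3, -5; Σd² = 68
ρ = 1 − 6Σd² / [n(n²−1)] = 1 − 6×68 / (6×35) = 1 − 408/210 ≈ -0.9429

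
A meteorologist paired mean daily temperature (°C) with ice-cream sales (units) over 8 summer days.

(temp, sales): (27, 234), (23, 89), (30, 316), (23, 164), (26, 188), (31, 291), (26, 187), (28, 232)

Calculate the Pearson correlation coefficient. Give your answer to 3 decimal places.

n = 8, Σx = 214, Σy = 1701, Σx² = 5784, Σy² = 398247, Σxy = 46884
nΣxy − ΣxΣy = 375072 − 364014 = 11058
nΣx² − (Σx)² = 46272 − 45796 = 476; nΣy² − (Σy)² = 3185976 − 2893401 = 292575
r = 11058 / √(476 × 292575) = 11058 / 11801.0889 ≈ 0.937

0.937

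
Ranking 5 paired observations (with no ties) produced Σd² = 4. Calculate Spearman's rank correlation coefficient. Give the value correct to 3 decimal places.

ρ = 1 − 6Σd² / [n(n²−1)] = 1 − 6×4 / (5×24)
  = 1 − 24/120 = 1 − 0.2000 ≈ 0.800

0.800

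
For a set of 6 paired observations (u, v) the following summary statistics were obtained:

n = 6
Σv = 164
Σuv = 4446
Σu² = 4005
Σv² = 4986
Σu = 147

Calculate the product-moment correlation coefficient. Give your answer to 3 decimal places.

0.950

r = (nΣuv − ΣuΣv) / √[(nΣu² − (Σu)²)(nΣv² − (Σv)²)]
Numerator: 6×4446 − 147×164 = 2568
Denominator: √[(24030 − 21609)(29916 − 26896)] = √[2421 × 3020] = 2703.9638
r = 2568 / 2703.9638 ≈ 0.950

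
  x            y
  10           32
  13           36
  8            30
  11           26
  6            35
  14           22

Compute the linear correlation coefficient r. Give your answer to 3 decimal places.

n = 6, Σx = 62, Σy = 181, Σx² = 686, Σy² = 5605, Σxy = 1832
nΣxy − ΣxΣy = 10992 − 11222 = -230
nΣx² − (Σx)² = 4116 − 3844 = 272; nΣy² − (Σy)² = 33630 − 32761 = 869
r = -230 / √(272 × 869) = -230 / 486.1769 ≈ -0.473

-0.473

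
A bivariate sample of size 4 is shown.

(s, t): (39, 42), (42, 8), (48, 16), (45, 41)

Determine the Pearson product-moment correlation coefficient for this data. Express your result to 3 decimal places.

-0.335

n = 4, Σs = 174, Σt = 107, Σs² = 7614, Σt² = 3765, Σst = 4587
nΣst − ΣsΣt = 18348 − 18618 = -270
nΣs² − (Σs)² = 30456 − 30276 = 180; nΣt² − (Σt)² = 15060 − 11449 = 3611
r = -270 / √(180 × 3611) = -270 / 806.2134 ≈ -0.335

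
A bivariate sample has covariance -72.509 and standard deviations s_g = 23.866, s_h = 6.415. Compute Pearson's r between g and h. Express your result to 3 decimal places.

r = Cov(g,h) / (s_g · s_h) = -72.509 / (23.866 × 6.415)
  = -72.509 / 153.1004 ≈ -0.474

-0.474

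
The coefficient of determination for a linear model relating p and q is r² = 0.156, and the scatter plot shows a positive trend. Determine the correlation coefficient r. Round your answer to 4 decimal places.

0.3950

|r| = √0.156 = 0.3950
The association is positive, so r = 0.3950.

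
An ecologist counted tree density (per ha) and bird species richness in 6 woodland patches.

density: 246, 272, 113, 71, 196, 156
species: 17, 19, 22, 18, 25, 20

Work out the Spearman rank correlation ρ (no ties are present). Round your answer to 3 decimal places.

-0.143

Rank density: 5, 6, 2, 1, 4, 3
Rank species: 1, 3, 5, 2, 6, 4
d = rank(density) − rank(species): 4, 3, -3, -1, -2, -1; Σd² = 40
ρ = 1 − 6Σd² / [n(n²−1)] = 1 − 6×40 / (6×35) = 1 − 240/210 ≈ -0.143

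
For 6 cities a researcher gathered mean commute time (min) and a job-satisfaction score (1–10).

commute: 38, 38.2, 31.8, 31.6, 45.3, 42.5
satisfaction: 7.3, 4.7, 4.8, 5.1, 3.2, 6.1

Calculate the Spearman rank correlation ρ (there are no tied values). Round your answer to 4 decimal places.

Rank commute: 3, 4, 2, 1, 6, 5
Rank satisfaction: 6, 2, 3, 4, 1, 5
d = rank(commute) − rank(satisfaction): -3, 2, -1, -3, 5, 0; Σd² = 48
ρ = 1 − 6Σd² / [n(n²−1)] = 1 − 6×48 / (6×35) = 1 − 288/210 ≈ -0.3714

-0.3714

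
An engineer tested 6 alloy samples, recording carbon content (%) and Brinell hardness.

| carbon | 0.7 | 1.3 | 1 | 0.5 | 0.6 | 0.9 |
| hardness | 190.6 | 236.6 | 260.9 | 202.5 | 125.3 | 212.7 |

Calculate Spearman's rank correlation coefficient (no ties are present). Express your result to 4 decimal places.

0.7714

Rank carbon: 3, 6, 5, 1, 2, 4
Rank hardness: 2, 5, 6, 3, 1, 4
d = rank(carbon) − rank(hardness): 1, 1, -1, -2, 1, 0; Σd² = 8
ρ = 1 − 6Σd² / [n(n²−1)] = 1 − 6×8 / (6×35) = 1 − 48/210 ≈ 0.7714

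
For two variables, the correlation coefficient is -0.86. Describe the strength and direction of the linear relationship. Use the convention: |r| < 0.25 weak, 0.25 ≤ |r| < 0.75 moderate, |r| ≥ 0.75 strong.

strong negative

r = -0.86 < 0 so the relationship is negative.
|r| = 0.86, which falls in the strong range.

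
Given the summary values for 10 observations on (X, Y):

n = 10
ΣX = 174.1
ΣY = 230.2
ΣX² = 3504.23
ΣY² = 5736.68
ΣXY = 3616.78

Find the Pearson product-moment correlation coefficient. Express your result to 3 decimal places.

-0.859

r = (nΣXY − ΣXΣY) / √[(nΣX² − (ΣX)²)(nΣY² − (ΣY)²)]
Numerator: 10×3616.78 − 174.1×230.2 = -3910.02
Denominator: √[(35042.3 − 30310.81)(57366.8 − 52992.04)] = √[4731.49 × 4374.76] = 4549.6300
r = -3910.02 / 4549.6300 ≈ -0.859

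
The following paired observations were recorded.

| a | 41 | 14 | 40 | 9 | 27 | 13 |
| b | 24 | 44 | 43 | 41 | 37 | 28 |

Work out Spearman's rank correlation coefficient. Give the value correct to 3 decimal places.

Rank a: 6, 3, 5, 1, 4, 2
Rank b: 1, 6, 5, 4, 3, 2
d = rank(a) − rank(b): 5, -3, 0, -3, 1, 0; Σd² = 44
ρ = 1 − 6Σd² / [n(n²−1)] = 1 − 6×44 / (6×35) = 1 − 264/210 ≈ -0.257

-0.257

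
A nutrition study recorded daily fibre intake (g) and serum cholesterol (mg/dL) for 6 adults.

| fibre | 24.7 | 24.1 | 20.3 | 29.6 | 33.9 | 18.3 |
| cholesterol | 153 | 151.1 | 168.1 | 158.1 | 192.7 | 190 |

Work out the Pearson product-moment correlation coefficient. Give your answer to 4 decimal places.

0.0849

n = 6, Σx = 150.9, Σy = 1013, Σx² = 3963.25, Σy² = 172726.72, Σxy = 25522.33
nΣxy − ΣxΣy = 153133.98 − 152861.7 = 272.28
nΣx² − (Σx)² = 23779.5 − 22770.81 = 1008.69; nΣy² − (Σy)² = 1036360.32 − 1026169 = 10191.32
r = 272.28 / √(1008.69 × 10191.32) = 272.28 / 3206.2256 ≈ 0.0849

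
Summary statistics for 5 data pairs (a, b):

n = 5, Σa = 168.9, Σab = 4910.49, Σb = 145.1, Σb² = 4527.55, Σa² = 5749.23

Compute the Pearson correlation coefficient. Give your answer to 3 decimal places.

0.077

r = (nΣab − ΣaΣb) / √[(nΣa² − (Σa)²)(nΣb² − (Σb)²)]
Numerator: 5×4910.49 − 168.9×145.1 = 45.06
Denominator: √[(28746.15 − 28527.21)(22637.75 − 21054.01)] = √[218.94 × 1583.74] = 588.8498
r = 45.06 / 588.8498 ≈ 0.077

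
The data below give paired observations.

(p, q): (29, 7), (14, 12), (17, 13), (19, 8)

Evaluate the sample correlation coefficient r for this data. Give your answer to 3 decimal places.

n = 4, Σp = 79, Σq = 40, Σp² = 1687, Σq² = 426, Σpq = 744
nΣpq − ΣpΣq = 2976 − 3160 = -184
nΣp² − (Σp)² = 6748 − 6241 = 507; nΣq² − (Σq)² = 1704 − 1600 = 104
r = -184 / √(507 × 104) = -184 / 229.6258 ≈ -0.801

-0.801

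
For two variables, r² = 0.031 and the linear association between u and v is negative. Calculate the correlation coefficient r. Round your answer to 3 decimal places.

-0.176

|r| = √0.031 = 0.176
The association is negative, so r = −0.176.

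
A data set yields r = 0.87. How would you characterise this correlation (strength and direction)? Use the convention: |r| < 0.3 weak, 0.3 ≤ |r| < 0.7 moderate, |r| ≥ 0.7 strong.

r = 0.87 > 0 so the relationship is positive.
|r| = 0.87, which falls in the strong range.

strong positive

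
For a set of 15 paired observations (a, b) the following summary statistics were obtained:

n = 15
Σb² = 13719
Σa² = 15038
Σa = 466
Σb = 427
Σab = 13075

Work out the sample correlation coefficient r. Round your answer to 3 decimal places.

r = (nΣab − ΣaΣb) / √[(nΣa² − (Σa)²)(nΣb² − (Σb)²)]
Numerator: 15×13075 − 466×427 = -2857
Denominator: √[(225570 − 217156)(205785 − 182329)] = √[8414 × 23456] = 14048.4442
r = -2857 / 14048.4442 ≈ -0.203

-0.203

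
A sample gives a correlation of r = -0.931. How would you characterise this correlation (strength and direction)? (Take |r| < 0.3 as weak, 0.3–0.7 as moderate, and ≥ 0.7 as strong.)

r = -0.931 < 0 so the relationship is negative.
|r| = 0.931, which falls in the strong range.

strong negative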